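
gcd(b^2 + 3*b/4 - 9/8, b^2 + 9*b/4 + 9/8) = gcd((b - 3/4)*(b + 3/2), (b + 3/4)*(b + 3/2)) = b + 3/2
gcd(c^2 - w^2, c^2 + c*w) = c + w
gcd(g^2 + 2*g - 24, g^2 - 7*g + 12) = g - 4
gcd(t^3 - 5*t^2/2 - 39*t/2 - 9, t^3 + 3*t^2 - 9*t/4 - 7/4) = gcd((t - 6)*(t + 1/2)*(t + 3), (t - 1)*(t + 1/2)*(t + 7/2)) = t + 1/2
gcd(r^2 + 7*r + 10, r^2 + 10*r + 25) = r + 5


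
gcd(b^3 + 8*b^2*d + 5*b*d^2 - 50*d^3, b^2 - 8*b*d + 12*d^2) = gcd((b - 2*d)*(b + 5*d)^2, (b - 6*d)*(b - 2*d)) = b - 2*d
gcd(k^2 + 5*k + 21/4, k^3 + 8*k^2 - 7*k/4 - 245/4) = k + 7/2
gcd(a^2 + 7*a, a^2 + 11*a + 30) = 1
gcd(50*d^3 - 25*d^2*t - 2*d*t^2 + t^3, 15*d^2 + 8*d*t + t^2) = 5*d + t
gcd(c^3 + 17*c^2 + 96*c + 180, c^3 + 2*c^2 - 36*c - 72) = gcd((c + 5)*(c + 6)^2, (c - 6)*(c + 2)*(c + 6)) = c + 6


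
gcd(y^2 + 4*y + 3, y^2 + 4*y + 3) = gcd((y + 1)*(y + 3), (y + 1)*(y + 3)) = y^2 + 4*y + 3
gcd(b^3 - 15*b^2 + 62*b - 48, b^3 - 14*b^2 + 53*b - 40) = b^2 - 9*b + 8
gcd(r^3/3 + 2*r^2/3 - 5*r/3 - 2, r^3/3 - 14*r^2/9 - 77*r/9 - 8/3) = r + 3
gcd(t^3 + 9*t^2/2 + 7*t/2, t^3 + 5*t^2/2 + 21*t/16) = t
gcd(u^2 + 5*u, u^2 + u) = u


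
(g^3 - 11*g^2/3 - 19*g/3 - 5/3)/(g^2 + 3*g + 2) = (3*g^2 - 14*g - 5)/(3*(g + 2))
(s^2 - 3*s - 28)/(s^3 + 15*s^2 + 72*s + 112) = (s - 7)/(s^2 + 11*s + 28)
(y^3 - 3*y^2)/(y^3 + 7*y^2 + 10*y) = y*(y - 3)/(y^2 + 7*y + 10)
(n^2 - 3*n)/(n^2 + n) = (n - 3)/(n + 1)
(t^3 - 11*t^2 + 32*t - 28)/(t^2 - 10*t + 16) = (t^2 - 9*t + 14)/(t - 8)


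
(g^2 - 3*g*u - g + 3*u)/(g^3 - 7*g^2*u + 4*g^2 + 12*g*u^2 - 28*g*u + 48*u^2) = (1 - g)/(-g^2 + 4*g*u - 4*g + 16*u)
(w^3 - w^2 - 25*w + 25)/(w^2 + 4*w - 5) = w - 5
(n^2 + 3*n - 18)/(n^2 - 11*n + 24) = (n + 6)/(n - 8)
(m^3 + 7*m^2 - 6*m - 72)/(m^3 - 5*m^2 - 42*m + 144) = (m + 4)/(m - 8)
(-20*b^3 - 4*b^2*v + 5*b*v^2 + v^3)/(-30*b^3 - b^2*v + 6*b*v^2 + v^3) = (2*b + v)/(3*b + v)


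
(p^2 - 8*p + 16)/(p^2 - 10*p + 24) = (p - 4)/(p - 6)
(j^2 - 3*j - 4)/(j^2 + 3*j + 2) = (j - 4)/(j + 2)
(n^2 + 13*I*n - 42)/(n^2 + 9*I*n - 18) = (n + 7*I)/(n + 3*I)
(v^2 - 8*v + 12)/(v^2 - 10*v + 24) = (v - 2)/(v - 4)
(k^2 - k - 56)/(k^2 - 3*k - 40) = (k + 7)/(k + 5)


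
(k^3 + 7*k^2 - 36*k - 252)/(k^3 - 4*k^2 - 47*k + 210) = (k + 6)/(k - 5)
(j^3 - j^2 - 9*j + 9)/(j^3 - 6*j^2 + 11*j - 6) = (j + 3)/(j - 2)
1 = 1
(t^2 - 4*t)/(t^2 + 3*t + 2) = t*(t - 4)/(t^2 + 3*t + 2)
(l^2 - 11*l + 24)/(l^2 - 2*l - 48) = (l - 3)/(l + 6)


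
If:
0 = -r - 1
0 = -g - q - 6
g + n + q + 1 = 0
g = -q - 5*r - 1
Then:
No Solution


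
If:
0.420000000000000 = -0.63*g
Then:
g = -0.67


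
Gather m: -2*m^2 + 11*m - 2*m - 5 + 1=-2*m^2 + 9*m - 4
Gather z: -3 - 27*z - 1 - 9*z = -36*z - 4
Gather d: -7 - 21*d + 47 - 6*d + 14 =54 - 27*d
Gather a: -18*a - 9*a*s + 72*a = a*(54 - 9*s)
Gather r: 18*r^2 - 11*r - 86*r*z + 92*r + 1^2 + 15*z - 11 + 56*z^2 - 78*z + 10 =18*r^2 + r*(81 - 86*z) + 56*z^2 - 63*z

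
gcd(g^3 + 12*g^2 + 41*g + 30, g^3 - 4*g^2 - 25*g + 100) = g + 5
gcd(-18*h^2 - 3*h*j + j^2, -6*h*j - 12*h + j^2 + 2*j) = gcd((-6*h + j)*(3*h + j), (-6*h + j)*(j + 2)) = 6*h - j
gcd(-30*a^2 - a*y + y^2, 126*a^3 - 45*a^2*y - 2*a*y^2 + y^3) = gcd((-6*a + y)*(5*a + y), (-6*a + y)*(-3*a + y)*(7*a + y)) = -6*a + y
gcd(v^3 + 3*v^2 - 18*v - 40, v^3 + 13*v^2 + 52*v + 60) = v^2 + 7*v + 10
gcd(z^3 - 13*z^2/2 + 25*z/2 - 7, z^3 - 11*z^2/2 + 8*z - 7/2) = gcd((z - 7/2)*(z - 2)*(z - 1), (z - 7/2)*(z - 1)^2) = z^2 - 9*z/2 + 7/2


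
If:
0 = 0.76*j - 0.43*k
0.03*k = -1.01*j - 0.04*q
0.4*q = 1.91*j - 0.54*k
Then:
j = 0.00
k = 0.00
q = 0.00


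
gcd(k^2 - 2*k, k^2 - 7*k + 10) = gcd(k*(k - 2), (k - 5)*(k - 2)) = k - 2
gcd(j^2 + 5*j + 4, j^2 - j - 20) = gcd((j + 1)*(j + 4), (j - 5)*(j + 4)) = j + 4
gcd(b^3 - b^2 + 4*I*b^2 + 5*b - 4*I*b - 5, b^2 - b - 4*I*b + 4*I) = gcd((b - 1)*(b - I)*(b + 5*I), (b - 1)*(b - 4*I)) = b - 1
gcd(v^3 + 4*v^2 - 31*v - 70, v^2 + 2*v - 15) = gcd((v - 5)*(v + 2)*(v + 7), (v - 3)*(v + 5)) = 1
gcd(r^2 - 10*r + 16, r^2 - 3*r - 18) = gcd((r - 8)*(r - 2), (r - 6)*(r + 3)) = 1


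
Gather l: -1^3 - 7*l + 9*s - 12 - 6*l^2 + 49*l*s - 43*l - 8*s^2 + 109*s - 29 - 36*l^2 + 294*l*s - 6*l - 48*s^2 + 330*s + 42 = -42*l^2 + l*(343*s - 56) - 56*s^2 + 448*s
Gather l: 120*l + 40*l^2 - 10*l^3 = -10*l^3 + 40*l^2 + 120*l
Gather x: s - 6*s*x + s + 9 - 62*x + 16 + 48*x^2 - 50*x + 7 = 2*s + 48*x^2 + x*(-6*s - 112) + 32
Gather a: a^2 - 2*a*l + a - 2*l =a^2 + a*(1 - 2*l) - 2*l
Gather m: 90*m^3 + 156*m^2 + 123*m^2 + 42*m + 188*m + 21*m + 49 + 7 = 90*m^3 + 279*m^2 + 251*m + 56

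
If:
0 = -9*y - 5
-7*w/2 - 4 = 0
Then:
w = -8/7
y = -5/9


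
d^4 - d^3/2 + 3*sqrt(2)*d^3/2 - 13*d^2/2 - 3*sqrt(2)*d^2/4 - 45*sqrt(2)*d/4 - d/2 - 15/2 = (d - 3)*(d + 5/2)*(d + sqrt(2)/2)*(d + sqrt(2))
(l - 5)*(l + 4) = l^2 - l - 20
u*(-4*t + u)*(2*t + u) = -8*t^2*u - 2*t*u^2 + u^3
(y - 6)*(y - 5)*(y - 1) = y^3 - 12*y^2 + 41*y - 30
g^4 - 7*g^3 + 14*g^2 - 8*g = g*(g - 4)*(g - 2)*(g - 1)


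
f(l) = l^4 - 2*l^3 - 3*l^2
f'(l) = 4*l^3 - 6*l^2 - 6*l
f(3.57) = 33.20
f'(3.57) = 84.11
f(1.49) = -8.35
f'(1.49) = -9.03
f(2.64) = -9.13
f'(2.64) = 15.94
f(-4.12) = 377.08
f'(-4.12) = -356.86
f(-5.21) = 938.21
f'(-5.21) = -697.29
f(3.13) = 5.26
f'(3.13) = 45.10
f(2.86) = -4.42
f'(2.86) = 27.34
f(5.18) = 361.50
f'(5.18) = 363.89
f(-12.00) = 23760.00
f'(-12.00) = -7704.00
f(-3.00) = 108.00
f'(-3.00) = -144.00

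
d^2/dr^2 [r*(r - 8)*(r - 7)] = 6*r - 30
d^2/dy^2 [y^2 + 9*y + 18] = 2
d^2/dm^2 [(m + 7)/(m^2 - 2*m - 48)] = 2*((-3*m - 5)*(-m^2 + 2*m + 48) - 4*(m - 1)^2*(m + 7))/(-m^2 + 2*m + 48)^3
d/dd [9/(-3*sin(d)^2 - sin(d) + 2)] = 9*(6*sin(d) + 1)*cos(d)/(3*sin(d)^2 + sin(d) - 2)^2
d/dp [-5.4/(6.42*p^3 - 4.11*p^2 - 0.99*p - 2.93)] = (104.004*p^2 - 44.388*p - 5.346)/(-6.42*p^3 + 4.11*p^2 + 0.99*p + 2.93)^2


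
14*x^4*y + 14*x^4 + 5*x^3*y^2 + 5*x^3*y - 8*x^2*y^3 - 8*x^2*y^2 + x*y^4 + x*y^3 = (-7*x + y)*(-2*x + y)*(x + y)*(x*y + x)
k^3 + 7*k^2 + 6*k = k*(k + 1)*(k + 6)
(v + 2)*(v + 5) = v^2 + 7*v + 10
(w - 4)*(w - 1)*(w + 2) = w^3 - 3*w^2 - 6*w + 8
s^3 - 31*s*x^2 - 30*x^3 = (s - 6*x)*(s + x)*(s + 5*x)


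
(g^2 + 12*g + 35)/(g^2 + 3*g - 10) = (g + 7)/(g - 2)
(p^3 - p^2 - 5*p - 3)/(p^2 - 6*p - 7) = (p^2 - 2*p - 3)/(p - 7)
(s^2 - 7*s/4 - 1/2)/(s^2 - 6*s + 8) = (s + 1/4)/(s - 4)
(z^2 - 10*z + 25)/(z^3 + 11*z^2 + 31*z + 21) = (z^2 - 10*z + 25)/(z^3 + 11*z^2 + 31*z + 21)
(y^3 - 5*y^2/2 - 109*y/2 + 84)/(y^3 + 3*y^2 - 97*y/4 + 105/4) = 2*(y - 8)/(2*y - 5)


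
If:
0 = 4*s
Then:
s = 0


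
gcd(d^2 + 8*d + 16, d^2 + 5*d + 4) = d + 4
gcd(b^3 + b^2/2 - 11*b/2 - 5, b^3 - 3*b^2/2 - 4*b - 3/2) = b + 1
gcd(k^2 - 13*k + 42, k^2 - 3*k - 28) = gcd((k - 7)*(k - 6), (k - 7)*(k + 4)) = k - 7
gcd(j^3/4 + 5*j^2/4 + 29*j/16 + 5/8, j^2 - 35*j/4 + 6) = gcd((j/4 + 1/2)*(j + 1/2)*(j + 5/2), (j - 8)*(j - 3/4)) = 1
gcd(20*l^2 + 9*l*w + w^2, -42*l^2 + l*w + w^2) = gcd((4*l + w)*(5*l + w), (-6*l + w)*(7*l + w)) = 1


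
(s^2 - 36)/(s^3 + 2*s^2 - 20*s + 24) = (s - 6)/(s^2 - 4*s + 4)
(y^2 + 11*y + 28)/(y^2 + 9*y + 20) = (y + 7)/(y + 5)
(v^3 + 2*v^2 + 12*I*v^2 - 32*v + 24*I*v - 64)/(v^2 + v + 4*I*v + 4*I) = (v^2 + v*(2 + 8*I) + 16*I)/(v + 1)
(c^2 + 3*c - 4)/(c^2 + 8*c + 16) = (c - 1)/(c + 4)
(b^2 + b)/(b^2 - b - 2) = b/(b - 2)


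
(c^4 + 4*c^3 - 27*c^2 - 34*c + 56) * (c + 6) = c^5 + 10*c^4 - 3*c^3 - 196*c^2 - 148*c + 336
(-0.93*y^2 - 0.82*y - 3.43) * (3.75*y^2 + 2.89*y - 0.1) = -3.4875*y^4 - 5.7627*y^3 - 15.1393*y^2 - 9.8307*y + 0.343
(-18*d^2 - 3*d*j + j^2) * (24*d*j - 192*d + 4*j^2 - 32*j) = -432*d^3*j + 3456*d^3 - 144*d^2*j^2 + 1152*d^2*j + 12*d*j^3 - 96*d*j^2 + 4*j^4 - 32*j^3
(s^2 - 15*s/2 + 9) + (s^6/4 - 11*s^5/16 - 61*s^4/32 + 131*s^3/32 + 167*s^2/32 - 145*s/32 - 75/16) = s^6/4 - 11*s^5/16 - 61*s^4/32 + 131*s^3/32 + 199*s^2/32 - 385*s/32 + 69/16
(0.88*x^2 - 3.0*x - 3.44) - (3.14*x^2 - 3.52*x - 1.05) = -2.26*x^2 + 0.52*x - 2.39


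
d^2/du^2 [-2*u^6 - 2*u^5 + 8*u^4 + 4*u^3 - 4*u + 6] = 4*u*(-15*u^3 - 10*u^2 + 24*u + 6)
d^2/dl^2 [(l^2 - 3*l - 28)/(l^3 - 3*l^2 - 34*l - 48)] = 2*(l^6 - 9*l^5 - 39*l^4 + 777*l^3 + 804*l^2 - 11304*l - 21136)/(l^9 - 9*l^8 - 75*l^7 + 441*l^6 + 3414*l^5 - 1908*l^4 - 61768*l^3 - 187200*l^2 - 235008*l - 110592)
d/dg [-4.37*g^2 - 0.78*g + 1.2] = -8.74*g - 0.78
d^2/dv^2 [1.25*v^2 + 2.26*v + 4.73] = 2.50000000000000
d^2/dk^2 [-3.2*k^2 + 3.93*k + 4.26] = -6.40000000000000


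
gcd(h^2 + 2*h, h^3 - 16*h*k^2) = h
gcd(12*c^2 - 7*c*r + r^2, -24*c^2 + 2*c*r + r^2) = -4*c + r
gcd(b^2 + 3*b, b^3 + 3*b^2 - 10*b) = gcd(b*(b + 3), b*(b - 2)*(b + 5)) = b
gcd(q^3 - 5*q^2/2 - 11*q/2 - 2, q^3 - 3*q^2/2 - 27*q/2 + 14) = q - 4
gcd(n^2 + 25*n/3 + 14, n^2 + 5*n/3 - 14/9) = n + 7/3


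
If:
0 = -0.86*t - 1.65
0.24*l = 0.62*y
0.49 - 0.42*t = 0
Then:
No Solution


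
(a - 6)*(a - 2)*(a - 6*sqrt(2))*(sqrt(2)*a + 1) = sqrt(2)*a^4 - 8*sqrt(2)*a^3 - 11*a^3 + 6*sqrt(2)*a^2 + 88*a^2 - 132*a + 48*sqrt(2)*a - 72*sqrt(2)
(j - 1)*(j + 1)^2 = j^3 + j^2 - j - 1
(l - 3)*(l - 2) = l^2 - 5*l + 6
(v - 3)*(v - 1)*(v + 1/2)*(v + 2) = v^4 - 3*v^3/2 - 6*v^2 + 7*v/2 + 3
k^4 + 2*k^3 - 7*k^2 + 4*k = k*(k - 1)^2*(k + 4)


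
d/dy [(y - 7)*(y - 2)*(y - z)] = 3*y^2 - 2*y*z - 18*y + 9*z + 14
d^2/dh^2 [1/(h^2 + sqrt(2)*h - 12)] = 2*(-h^2 - sqrt(2)*h + (2*h + sqrt(2))^2 + 12)/(h^2 + sqrt(2)*h - 12)^3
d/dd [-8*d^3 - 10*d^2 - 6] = 4*d*(-6*d - 5)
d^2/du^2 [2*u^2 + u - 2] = 4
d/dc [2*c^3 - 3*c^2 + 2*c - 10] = 6*c^2 - 6*c + 2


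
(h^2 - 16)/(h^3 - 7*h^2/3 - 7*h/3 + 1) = 3*(h^2 - 16)/(3*h^3 - 7*h^2 - 7*h + 3)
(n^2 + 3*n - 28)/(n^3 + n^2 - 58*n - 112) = (n - 4)/(n^2 - 6*n - 16)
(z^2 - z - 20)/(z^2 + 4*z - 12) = (z^2 - z - 20)/(z^2 + 4*z - 12)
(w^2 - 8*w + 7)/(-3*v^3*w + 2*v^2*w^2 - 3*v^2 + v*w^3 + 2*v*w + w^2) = (w^2 - 8*w + 7)/(-3*v^3*w + 2*v^2*w^2 - 3*v^2 + v*w^3 + 2*v*w + w^2)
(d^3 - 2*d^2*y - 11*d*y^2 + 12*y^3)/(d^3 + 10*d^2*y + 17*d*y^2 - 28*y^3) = (d^2 - d*y - 12*y^2)/(d^2 + 11*d*y + 28*y^2)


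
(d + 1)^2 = d^2 + 2*d + 1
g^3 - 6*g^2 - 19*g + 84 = (g - 7)*(g - 3)*(g + 4)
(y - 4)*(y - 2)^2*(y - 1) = y^4 - 9*y^3 + 28*y^2 - 36*y + 16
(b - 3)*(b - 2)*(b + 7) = b^3 + 2*b^2 - 29*b + 42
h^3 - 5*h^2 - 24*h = h*(h - 8)*(h + 3)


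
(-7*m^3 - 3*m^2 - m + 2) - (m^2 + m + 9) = -7*m^3 - 4*m^2 - 2*m - 7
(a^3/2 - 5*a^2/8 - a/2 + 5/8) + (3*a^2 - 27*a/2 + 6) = a^3/2 + 19*a^2/8 - 14*a + 53/8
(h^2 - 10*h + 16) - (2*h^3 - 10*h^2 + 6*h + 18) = -2*h^3 + 11*h^2 - 16*h - 2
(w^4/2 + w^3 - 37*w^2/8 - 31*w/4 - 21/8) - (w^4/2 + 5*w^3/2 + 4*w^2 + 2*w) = -3*w^3/2 - 69*w^2/8 - 39*w/4 - 21/8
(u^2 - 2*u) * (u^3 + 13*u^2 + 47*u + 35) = u^5 + 11*u^4 + 21*u^3 - 59*u^2 - 70*u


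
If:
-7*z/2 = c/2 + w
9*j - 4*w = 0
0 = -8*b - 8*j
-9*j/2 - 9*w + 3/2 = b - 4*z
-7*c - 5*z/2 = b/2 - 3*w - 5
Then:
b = -398/10075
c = 8114/10075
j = 398/10075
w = 1791/20150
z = -283/2015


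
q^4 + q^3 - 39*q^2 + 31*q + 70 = (q - 5)*(q - 2)*(q + 1)*(q + 7)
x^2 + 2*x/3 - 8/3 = (x - 4/3)*(x + 2)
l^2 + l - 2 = (l - 1)*(l + 2)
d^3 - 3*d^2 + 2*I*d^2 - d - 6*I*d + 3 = (d - 3)*(d + I)^2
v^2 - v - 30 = (v - 6)*(v + 5)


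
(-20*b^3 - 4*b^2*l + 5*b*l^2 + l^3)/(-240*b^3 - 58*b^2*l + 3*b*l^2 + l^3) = (4*b^2 - l^2)/(48*b^2 + 2*b*l - l^2)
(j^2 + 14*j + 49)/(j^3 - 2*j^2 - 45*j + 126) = (j + 7)/(j^2 - 9*j + 18)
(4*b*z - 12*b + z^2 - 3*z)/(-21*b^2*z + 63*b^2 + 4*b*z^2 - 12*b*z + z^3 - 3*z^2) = (4*b + z)/(-21*b^2 + 4*b*z + z^2)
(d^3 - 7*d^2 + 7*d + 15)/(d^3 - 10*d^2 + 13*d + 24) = (d - 5)/(d - 8)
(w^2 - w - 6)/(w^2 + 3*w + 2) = (w - 3)/(w + 1)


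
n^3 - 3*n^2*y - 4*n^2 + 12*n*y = n*(n - 4)*(n - 3*y)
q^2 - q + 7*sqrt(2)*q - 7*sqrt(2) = (q - 1)*(q + 7*sqrt(2))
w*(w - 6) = w^2 - 6*w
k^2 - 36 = (k - 6)*(k + 6)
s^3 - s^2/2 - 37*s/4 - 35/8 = (s - 7/2)*(s + 1/2)*(s + 5/2)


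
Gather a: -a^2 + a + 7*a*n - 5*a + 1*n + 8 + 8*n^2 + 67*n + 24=-a^2 + a*(7*n - 4) + 8*n^2 + 68*n + 32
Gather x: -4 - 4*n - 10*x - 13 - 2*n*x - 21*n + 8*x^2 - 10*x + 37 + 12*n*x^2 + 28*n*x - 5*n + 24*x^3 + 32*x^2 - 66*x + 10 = -30*n + 24*x^3 + x^2*(12*n + 40) + x*(26*n - 86) + 30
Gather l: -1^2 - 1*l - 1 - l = -2*l - 2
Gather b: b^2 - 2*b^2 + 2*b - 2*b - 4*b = -b^2 - 4*b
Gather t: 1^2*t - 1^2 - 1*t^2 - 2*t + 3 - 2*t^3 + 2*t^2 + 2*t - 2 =-2*t^3 + t^2 + t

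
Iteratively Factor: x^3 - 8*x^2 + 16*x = (x)*(x^2 - 8*x + 16) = x*(x - 4)*(x - 4)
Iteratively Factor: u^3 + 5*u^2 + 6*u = (u + 2)*(u^2 + 3*u) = u*(u + 2)*(u + 3)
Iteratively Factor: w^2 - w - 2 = (w + 1)*(w - 2)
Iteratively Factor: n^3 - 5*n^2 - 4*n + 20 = (n - 5)*(n^2 - 4) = (n - 5)*(n - 2)*(n + 2)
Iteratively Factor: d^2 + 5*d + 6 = (d + 3)*(d + 2)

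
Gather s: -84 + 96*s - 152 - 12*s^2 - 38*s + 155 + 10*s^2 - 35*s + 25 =-2*s^2 + 23*s - 56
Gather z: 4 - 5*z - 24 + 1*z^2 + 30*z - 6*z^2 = -5*z^2 + 25*z - 20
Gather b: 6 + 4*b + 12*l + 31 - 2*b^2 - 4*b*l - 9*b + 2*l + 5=-2*b^2 + b*(-4*l - 5) + 14*l + 42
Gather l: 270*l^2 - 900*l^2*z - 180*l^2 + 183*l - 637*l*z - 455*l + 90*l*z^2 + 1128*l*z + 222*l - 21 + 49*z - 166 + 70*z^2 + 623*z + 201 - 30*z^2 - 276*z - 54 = l^2*(90 - 900*z) + l*(90*z^2 + 491*z - 50) + 40*z^2 + 396*z - 40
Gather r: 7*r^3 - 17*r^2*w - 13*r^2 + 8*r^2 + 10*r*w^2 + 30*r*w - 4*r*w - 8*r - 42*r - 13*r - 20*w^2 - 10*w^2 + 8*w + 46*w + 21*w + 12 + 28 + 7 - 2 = 7*r^3 + r^2*(-17*w - 5) + r*(10*w^2 + 26*w - 63) - 30*w^2 + 75*w + 45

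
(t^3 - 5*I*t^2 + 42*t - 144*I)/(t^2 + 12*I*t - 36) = (t^2 - 11*I*t - 24)/(t + 6*I)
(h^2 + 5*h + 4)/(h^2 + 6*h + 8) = (h + 1)/(h + 2)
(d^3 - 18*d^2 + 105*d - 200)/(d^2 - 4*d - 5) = (d^2 - 13*d + 40)/(d + 1)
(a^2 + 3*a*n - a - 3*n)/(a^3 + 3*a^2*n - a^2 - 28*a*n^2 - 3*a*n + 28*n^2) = (a + 3*n)/(a^2 + 3*a*n - 28*n^2)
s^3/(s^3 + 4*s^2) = s/(s + 4)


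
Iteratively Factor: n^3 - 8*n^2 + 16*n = (n)*(n^2 - 8*n + 16) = n*(n - 4)*(n - 4)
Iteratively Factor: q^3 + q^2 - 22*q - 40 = (q + 2)*(q^2 - q - 20) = (q + 2)*(q + 4)*(q - 5)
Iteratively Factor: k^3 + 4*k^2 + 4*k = (k)*(k^2 + 4*k + 4) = k*(k + 2)*(k + 2)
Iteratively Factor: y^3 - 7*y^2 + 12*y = (y - 4)*(y^2 - 3*y) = y*(y - 4)*(y - 3)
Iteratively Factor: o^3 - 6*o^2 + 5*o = (o - 5)*(o^2 - o) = o*(o - 5)*(o - 1)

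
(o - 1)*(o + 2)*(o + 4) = o^3 + 5*o^2 + 2*o - 8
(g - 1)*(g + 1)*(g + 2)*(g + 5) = g^4 + 7*g^3 + 9*g^2 - 7*g - 10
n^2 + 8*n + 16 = (n + 4)^2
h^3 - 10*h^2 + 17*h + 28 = (h - 7)*(h - 4)*(h + 1)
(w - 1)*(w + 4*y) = w^2 + 4*w*y - w - 4*y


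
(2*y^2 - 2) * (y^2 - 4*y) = 2*y^4 - 8*y^3 - 2*y^2 + 8*y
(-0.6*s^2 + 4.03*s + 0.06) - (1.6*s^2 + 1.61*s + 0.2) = -2.2*s^2 + 2.42*s - 0.14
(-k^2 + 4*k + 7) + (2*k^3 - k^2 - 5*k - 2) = 2*k^3 - 2*k^2 - k + 5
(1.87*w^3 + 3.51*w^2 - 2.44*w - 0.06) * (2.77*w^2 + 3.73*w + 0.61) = 5.1799*w^5 + 16.6978*w^4 + 7.4742*w^3 - 7.1263*w^2 - 1.7122*w - 0.0366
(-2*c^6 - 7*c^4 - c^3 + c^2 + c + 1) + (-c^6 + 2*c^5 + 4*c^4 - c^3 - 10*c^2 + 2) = -3*c^6 + 2*c^5 - 3*c^4 - 2*c^3 - 9*c^2 + c + 3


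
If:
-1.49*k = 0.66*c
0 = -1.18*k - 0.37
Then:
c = 0.71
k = -0.31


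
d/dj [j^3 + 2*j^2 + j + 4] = 3*j^2 + 4*j + 1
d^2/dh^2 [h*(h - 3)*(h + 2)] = 6*h - 2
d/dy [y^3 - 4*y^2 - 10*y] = 3*y^2 - 8*y - 10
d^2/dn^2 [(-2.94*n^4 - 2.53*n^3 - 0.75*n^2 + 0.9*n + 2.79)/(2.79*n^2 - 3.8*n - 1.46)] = (-45.770508*n^6 + 187.01928*n^5 - 182.866824*n^4 - 356.547344*n^3 - 47.445954*n^2 - 187.838808*n + 90.120972)/(21.717639*n^6 - 88.73874*n^5 + 86.768442*n^4 + 38.00152*n^3 - 45.405708*n^2 - 24.30024*n - 3.112136)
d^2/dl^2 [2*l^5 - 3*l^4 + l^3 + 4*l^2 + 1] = 40*l^3 - 36*l^2 + 6*l + 8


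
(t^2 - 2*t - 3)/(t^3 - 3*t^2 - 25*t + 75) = (t + 1)/(t^2 - 25)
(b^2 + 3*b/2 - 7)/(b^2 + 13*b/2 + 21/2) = (b - 2)/(b + 3)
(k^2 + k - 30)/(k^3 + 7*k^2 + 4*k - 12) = (k - 5)/(k^2 + k - 2)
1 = 1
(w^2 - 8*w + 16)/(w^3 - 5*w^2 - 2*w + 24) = (w - 4)/(w^2 - w - 6)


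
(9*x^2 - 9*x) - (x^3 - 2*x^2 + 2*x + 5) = -x^3 + 11*x^2 - 11*x - 5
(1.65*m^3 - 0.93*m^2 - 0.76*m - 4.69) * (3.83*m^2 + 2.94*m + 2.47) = 6.3195*m^5 + 1.2891*m^4 - 1.5695*m^3 - 22.4942*m^2 - 15.6658*m - 11.5843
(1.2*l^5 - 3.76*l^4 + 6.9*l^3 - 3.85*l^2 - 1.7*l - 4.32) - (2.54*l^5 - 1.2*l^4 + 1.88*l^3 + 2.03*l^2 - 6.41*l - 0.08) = -1.34*l^5 - 2.56*l^4 + 5.02*l^3 - 5.88*l^2 + 4.71*l - 4.24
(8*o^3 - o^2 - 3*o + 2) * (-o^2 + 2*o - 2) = -8*o^5 + 17*o^4 - 15*o^3 - 6*o^2 + 10*o - 4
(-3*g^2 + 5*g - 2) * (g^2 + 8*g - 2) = -3*g^4 - 19*g^3 + 44*g^2 - 26*g + 4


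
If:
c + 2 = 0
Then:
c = -2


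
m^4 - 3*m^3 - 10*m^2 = m^2*(m - 5)*(m + 2)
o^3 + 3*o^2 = o^2*(o + 3)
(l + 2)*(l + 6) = l^2 + 8*l + 12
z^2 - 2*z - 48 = (z - 8)*(z + 6)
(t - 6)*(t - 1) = t^2 - 7*t + 6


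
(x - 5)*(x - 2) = x^2 - 7*x + 10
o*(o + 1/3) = o^2 + o/3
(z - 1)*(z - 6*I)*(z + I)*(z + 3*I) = z^4 - z^3 - 2*I*z^3 + 21*z^2 + 2*I*z^2 - 21*z + 18*I*z - 18*I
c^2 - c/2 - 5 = (c - 5/2)*(c + 2)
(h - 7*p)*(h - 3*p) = h^2 - 10*h*p + 21*p^2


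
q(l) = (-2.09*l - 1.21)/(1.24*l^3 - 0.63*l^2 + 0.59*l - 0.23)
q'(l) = (-2.09*l - 1.21)*(-3.72*l^2 + 1.26*l - 0.59)/(1.24*l^3 - 0.63*l^2 + 0.59*l - 0.23)^2 - 2.09/(1.24*l^3 - 0.63*l^2 + 0.59*l - 0.23) = (5.1832*l^3 + 3.1845*l^2 - 1.5246*l + 1.1946)/(1.5376*l^6 - 1.5624*l^5 + 1.8601*l^4 - 1.3138*l^3 + 0.6379*l^2 - 0.2714*l + 0.0529)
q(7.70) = -0.03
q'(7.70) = 0.01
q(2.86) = -0.28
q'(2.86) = 0.22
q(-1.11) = -0.33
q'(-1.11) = -0.02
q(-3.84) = -0.08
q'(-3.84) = -0.04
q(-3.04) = -0.12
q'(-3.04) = -0.06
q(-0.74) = -0.22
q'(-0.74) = 0.86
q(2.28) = -0.48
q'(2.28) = 0.48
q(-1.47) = -0.29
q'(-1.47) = -0.15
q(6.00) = -0.06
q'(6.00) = 0.02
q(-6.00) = -0.04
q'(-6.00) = -0.01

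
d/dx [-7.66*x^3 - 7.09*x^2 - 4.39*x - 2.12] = -22.98*x^2 - 14.18*x - 4.39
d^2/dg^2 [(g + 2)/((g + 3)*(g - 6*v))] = 2*((g + 2)*(g + 3)^2 + (g + 2)*(g + 3)*(g - 6*v) + (g + 2)*(g - 6*v)^2 - (g + 3)^2*(g - 6*v) - (g + 3)*(g - 6*v)^2)/((g + 3)^3*(g - 6*v)^3)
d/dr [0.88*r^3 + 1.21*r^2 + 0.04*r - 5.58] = 2.64*r^2 + 2.42*r + 0.04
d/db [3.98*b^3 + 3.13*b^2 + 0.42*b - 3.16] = 11.94*b^2 + 6.26*b + 0.42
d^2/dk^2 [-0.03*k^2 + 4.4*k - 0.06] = -0.0600000000000000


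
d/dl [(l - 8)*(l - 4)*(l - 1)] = 3*l^2 - 26*l + 44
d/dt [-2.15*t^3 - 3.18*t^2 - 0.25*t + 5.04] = -6.45*t^2 - 6.36*t - 0.25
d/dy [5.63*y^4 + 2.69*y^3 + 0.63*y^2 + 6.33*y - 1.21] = 22.52*y^3 + 8.07*y^2 + 1.26*y + 6.33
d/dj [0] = 0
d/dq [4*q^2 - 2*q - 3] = 8*q - 2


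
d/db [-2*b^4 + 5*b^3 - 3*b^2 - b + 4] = -8*b^3 + 15*b^2 - 6*b - 1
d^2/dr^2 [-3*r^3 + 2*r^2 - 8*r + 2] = 4 - 18*r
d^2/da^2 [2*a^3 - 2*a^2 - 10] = 12*a - 4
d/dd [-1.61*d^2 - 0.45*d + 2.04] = -3.22*d - 0.45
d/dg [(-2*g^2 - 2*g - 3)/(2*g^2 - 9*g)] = (22*g^2 + 12*g - 27)/(g^2*(4*g^2 - 36*g + 81))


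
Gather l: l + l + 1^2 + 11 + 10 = 2*l + 22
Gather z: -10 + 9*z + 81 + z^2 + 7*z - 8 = z^2 + 16*z + 63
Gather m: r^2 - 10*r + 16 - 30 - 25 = r^2 - 10*r - 39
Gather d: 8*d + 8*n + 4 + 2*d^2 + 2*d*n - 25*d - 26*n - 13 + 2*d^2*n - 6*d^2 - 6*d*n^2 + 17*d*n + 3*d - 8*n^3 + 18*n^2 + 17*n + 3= d^2*(2*n - 4) + d*(-6*n^2 + 19*n - 14) - 8*n^3 + 18*n^2 - n - 6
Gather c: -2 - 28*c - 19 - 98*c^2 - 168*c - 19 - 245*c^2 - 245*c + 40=-343*c^2 - 441*c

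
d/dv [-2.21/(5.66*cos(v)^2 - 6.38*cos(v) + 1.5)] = (14.0998 - 25.0172*cos(v))*sin(v)/(5.66*cos(v)^2 - 6.38*cos(v) + 1.5)^2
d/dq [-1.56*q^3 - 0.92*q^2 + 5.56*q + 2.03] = -4.68*q^2 - 1.84*q + 5.56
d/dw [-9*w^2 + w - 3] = 1 - 18*w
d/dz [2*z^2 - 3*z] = 4*z - 3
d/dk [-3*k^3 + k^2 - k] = -9*k^2 + 2*k - 1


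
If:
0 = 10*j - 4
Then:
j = 2/5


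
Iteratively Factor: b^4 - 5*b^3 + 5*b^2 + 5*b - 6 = (b - 1)*(b^3 - 4*b^2 + b + 6) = (b - 1)*(b + 1)*(b^2 - 5*b + 6) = (b - 2)*(b - 1)*(b + 1)*(b - 3)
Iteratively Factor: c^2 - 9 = (c + 3)*(c - 3)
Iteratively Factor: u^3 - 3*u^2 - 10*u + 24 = (u - 2)*(u^2 - u - 12) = (u - 2)*(u + 3)*(u - 4)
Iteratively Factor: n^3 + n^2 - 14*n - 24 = (n + 2)*(n^2 - n - 12) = (n - 4)*(n + 2)*(n + 3)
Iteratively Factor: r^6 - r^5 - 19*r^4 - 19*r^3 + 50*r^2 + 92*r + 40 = (r - 5)*(r^5 + 4*r^4 + r^3 - 14*r^2 - 20*r - 8) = (r - 5)*(r + 1)*(r^4 + 3*r^3 - 2*r^2 - 12*r - 8) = (r - 5)*(r + 1)^2*(r^3 + 2*r^2 - 4*r - 8) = (r - 5)*(r - 2)*(r + 1)^2*(r^2 + 4*r + 4) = (r - 5)*(r - 2)*(r + 1)^2*(r + 2)*(r + 2)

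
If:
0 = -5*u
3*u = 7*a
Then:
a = 0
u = 0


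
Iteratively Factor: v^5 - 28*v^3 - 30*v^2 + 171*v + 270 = (v + 2)*(v^4 - 2*v^3 - 24*v^2 + 18*v + 135) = (v - 5)*(v + 2)*(v^3 + 3*v^2 - 9*v - 27) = (v - 5)*(v + 2)*(v + 3)*(v^2 - 9) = (v - 5)*(v - 3)*(v + 2)*(v + 3)*(v + 3)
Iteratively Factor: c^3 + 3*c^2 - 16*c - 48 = (c - 4)*(c^2 + 7*c + 12) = (c - 4)*(c + 4)*(c + 3)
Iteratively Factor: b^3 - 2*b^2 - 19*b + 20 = (b - 5)*(b^2 + 3*b - 4) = (b - 5)*(b + 4)*(b - 1)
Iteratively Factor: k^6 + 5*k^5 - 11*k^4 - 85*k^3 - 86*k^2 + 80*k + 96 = (k + 4)*(k^5 + k^4 - 15*k^3 - 25*k^2 + 14*k + 24) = (k + 1)*(k + 4)*(k^4 - 15*k^2 - 10*k + 24) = (k - 4)*(k + 1)*(k + 4)*(k^3 + 4*k^2 + k - 6) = (k - 4)*(k - 1)*(k + 1)*(k + 4)*(k^2 + 5*k + 6) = (k - 4)*(k - 1)*(k + 1)*(k + 2)*(k + 4)*(k + 3)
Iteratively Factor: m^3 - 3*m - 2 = (m - 2)*(m^2 + 2*m + 1) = (m - 2)*(m + 1)*(m + 1)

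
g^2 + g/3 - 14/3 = (g - 2)*(g + 7/3)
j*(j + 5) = j^2 + 5*j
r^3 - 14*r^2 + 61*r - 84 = (r - 7)*(r - 4)*(r - 3)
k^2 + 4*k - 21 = (k - 3)*(k + 7)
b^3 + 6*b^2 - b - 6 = (b - 1)*(b + 1)*(b + 6)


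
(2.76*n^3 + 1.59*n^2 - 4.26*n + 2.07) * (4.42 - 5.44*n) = -15.0144*n^4 + 3.5496*n^3 + 30.2022*n^2 - 30.09*n + 9.1494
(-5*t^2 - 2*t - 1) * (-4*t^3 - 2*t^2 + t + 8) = 20*t^5 + 18*t^4 + 3*t^3 - 40*t^2 - 17*t - 8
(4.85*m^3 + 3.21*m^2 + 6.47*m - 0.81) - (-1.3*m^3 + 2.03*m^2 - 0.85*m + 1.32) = 6.15*m^3 + 1.18*m^2 + 7.32*m - 2.13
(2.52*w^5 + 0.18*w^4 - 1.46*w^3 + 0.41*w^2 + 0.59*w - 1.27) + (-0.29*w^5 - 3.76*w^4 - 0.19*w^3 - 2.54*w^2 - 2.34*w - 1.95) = 2.23*w^5 - 3.58*w^4 - 1.65*w^3 - 2.13*w^2 - 1.75*w - 3.22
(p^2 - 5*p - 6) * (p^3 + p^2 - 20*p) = p^5 - 4*p^4 - 31*p^3 + 94*p^2 + 120*p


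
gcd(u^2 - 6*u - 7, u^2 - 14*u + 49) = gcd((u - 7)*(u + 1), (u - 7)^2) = u - 7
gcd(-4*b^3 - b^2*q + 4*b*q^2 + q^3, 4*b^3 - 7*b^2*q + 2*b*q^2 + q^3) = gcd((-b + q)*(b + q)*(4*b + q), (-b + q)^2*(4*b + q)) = -4*b^2 + 3*b*q + q^2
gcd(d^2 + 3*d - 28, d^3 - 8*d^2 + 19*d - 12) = d - 4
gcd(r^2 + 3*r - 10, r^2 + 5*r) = r + 5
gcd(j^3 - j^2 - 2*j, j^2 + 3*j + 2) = j + 1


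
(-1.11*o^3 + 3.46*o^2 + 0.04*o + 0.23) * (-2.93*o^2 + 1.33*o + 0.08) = 3.2523*o^5 - 11.6141*o^4 + 4.3958*o^3 - 0.3439*o^2 + 0.3091*o + 0.0184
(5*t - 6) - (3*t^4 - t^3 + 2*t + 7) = -3*t^4 + t^3 + 3*t - 13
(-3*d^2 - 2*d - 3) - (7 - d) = -3*d^2 - d - 10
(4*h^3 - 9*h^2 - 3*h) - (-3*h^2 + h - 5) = 4*h^3 - 6*h^2 - 4*h + 5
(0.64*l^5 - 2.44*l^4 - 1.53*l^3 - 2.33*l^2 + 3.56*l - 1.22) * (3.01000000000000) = 1.9264*l^5 - 7.3444*l^4 - 4.6053*l^3 - 7.0133*l^2 + 10.7156*l - 3.6722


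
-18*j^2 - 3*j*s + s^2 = (-6*j + s)*(3*j + s)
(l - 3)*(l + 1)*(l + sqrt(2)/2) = l^3 - 2*l^2 + sqrt(2)*l^2/2 - 3*l - sqrt(2)*l - 3*sqrt(2)/2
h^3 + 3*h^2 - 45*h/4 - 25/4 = (h - 5/2)*(h + 1/2)*(h + 5)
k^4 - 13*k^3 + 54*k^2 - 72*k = k*(k - 6)*(k - 4)*(k - 3)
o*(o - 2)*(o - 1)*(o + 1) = o^4 - 2*o^3 - o^2 + 2*o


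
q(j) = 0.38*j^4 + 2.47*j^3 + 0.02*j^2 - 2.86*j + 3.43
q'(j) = 1.52*j^3 + 7.41*j^2 + 0.04*j - 2.86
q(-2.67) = -16.49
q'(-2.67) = 20.93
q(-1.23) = 3.25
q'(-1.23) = 5.47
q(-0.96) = 4.33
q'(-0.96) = 2.59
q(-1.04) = 4.09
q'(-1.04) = 3.40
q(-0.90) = 4.47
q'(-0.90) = 2.00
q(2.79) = 72.27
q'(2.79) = 87.94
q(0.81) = 2.60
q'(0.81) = 2.84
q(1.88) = 19.28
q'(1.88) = 33.51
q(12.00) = 12119.83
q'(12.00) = 3691.22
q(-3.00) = -23.72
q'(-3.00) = 22.67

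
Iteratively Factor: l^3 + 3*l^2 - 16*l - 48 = (l - 4)*(l^2 + 7*l + 12) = (l - 4)*(l + 3)*(l + 4)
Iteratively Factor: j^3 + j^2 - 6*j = (j + 3)*(j^2 - 2*j) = j*(j + 3)*(j - 2)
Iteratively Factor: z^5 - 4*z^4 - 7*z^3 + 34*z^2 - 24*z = (z + 3)*(z^4 - 7*z^3 + 14*z^2 - 8*z) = z*(z + 3)*(z^3 - 7*z^2 + 14*z - 8) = z*(z - 2)*(z + 3)*(z^2 - 5*z + 4) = z*(z - 4)*(z - 2)*(z + 3)*(z - 1)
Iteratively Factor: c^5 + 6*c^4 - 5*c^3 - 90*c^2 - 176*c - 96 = (c + 3)*(c^4 + 3*c^3 - 14*c^2 - 48*c - 32) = (c + 1)*(c + 3)*(c^3 + 2*c^2 - 16*c - 32) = (c - 4)*(c + 1)*(c + 3)*(c^2 + 6*c + 8) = (c - 4)*(c + 1)*(c + 3)*(c + 4)*(c + 2)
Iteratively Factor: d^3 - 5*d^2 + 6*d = (d)*(d^2 - 5*d + 6) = d*(d - 2)*(d - 3)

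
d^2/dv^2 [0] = 0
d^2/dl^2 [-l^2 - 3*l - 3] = -2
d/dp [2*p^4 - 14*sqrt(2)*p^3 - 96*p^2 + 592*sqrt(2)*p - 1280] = 8*p^3 - 42*sqrt(2)*p^2 - 192*p + 592*sqrt(2)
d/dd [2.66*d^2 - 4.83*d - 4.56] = 5.32*d - 4.83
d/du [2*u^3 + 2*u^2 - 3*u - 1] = 6*u^2 + 4*u - 3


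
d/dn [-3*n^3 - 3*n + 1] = -9*n^2 - 3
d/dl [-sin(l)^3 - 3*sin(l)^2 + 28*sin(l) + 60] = (-3*sin(l)^2 - 6*sin(l) + 28)*cos(l)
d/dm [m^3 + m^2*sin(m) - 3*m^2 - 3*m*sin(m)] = m^2*cos(m) + 3*m^2 + 2*m*sin(m) - 3*m*cos(m) - 6*m - 3*sin(m)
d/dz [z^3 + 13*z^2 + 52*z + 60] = 3*z^2 + 26*z + 52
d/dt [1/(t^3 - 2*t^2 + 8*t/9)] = 9*(-27*t^2 + 36*t - 8)/(t^2*(9*t^2 - 18*t + 8)^2)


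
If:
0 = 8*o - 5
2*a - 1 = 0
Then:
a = 1/2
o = 5/8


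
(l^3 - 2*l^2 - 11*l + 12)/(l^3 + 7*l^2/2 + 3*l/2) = 2*(l^2 - 5*l + 4)/(l*(2*l + 1))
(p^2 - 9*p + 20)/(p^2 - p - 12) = (p - 5)/(p + 3)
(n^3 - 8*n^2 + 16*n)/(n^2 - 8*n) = (n^2 - 8*n + 16)/(n - 8)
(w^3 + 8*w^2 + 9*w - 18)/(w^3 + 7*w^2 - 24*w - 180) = (w^2 + 2*w - 3)/(w^2 + w - 30)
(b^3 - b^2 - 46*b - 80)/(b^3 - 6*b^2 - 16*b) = (b + 5)/b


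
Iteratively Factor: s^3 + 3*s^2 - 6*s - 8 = (s + 1)*(s^2 + 2*s - 8) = (s - 2)*(s + 1)*(s + 4)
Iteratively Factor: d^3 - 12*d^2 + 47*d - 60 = (d - 3)*(d^2 - 9*d + 20) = (d - 4)*(d - 3)*(d - 5)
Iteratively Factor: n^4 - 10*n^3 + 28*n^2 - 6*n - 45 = (n - 5)*(n^3 - 5*n^2 + 3*n + 9) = (n - 5)*(n + 1)*(n^2 - 6*n + 9) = (n - 5)*(n - 3)*(n + 1)*(n - 3)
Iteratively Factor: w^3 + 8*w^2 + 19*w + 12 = (w + 1)*(w^2 + 7*w + 12) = (w + 1)*(w + 3)*(w + 4)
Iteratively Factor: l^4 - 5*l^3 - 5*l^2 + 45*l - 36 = (l + 3)*(l^3 - 8*l^2 + 19*l - 12) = (l - 4)*(l + 3)*(l^2 - 4*l + 3) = (l - 4)*(l - 3)*(l + 3)*(l - 1)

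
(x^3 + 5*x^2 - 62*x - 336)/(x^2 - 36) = (x^2 - x - 56)/(x - 6)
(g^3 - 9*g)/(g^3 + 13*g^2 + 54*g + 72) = g*(g - 3)/(g^2 + 10*g + 24)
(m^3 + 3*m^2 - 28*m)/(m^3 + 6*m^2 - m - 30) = m*(m^2 + 3*m - 28)/(m^3 + 6*m^2 - m - 30)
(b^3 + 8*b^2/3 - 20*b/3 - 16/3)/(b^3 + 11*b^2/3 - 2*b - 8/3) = (b - 2)/(b - 1)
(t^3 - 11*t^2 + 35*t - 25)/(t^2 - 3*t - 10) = (t^2 - 6*t + 5)/(t + 2)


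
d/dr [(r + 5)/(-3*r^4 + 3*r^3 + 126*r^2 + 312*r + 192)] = (-r^4 + r^3 + 42*r^2 + 104*r - (r + 5)*(-4*r^3 + 3*r^2 + 84*r + 104) + 64)/(3*(-r^4 + r^3 + 42*r^2 + 104*r + 64)^2)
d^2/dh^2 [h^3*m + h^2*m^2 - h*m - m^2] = 2*m*(3*h + m)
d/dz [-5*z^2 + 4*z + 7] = 4 - 10*z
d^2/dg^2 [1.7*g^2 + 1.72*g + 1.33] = 3.40000000000000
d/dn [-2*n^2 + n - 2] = 1 - 4*n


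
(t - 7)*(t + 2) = t^2 - 5*t - 14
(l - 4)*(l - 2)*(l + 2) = l^3 - 4*l^2 - 4*l + 16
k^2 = k^2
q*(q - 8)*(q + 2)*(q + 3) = q^4 - 3*q^3 - 34*q^2 - 48*q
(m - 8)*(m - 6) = m^2 - 14*m + 48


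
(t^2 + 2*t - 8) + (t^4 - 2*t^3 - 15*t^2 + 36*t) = t^4 - 2*t^3 - 14*t^2 + 38*t - 8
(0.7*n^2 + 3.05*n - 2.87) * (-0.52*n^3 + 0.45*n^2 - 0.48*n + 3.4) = -0.364*n^5 - 1.271*n^4 + 2.5289*n^3 - 0.3755*n^2 + 11.7476*n - 9.758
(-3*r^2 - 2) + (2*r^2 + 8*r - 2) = -r^2 + 8*r - 4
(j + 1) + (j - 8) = 2*j - 7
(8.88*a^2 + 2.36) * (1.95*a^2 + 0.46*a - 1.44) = 17.316*a^4 + 4.0848*a^3 - 8.1852*a^2 + 1.0856*a - 3.3984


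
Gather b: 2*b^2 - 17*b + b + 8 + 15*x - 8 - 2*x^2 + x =2*b^2 - 16*b - 2*x^2 + 16*x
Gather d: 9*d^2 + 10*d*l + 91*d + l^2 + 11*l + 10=9*d^2 + d*(10*l + 91) + l^2 + 11*l + 10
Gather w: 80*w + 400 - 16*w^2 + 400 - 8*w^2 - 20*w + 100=-24*w^2 + 60*w + 900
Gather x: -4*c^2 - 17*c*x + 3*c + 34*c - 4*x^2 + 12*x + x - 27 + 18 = -4*c^2 + 37*c - 4*x^2 + x*(13 - 17*c) - 9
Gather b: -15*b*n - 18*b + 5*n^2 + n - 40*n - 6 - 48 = b*(-15*n - 18) + 5*n^2 - 39*n - 54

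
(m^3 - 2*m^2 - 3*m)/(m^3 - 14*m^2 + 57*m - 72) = m*(m + 1)/(m^2 - 11*m + 24)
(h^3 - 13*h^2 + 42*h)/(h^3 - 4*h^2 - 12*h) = (h - 7)/(h + 2)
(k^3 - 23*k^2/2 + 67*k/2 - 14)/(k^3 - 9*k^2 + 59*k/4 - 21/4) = 2*(k - 4)/(2*k - 3)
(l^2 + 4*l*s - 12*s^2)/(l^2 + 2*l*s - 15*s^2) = (l^2 + 4*l*s - 12*s^2)/(l^2 + 2*l*s - 15*s^2)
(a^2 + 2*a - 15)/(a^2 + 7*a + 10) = (a - 3)/(a + 2)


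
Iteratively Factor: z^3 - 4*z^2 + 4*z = (z - 2)*(z^2 - 2*z) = z*(z - 2)*(z - 2)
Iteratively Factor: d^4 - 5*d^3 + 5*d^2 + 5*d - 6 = (d - 3)*(d^3 - 2*d^2 - d + 2) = (d - 3)*(d - 2)*(d^2 - 1) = (d - 3)*(d - 2)*(d + 1)*(d - 1)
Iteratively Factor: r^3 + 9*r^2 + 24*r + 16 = (r + 1)*(r^2 + 8*r + 16) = (r + 1)*(r + 4)*(r + 4)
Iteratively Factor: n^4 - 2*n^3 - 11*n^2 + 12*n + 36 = (n - 3)*(n^3 + n^2 - 8*n - 12) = (n - 3)*(n + 2)*(n^2 - n - 6) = (n - 3)^2*(n + 2)*(n + 2)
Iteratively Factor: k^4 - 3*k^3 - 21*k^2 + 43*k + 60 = (k - 3)*(k^3 - 21*k - 20) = (k - 3)*(k + 1)*(k^2 - k - 20) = (k - 3)*(k + 1)*(k + 4)*(k - 5)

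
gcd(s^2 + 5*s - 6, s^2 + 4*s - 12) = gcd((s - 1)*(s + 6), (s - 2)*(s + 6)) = s + 6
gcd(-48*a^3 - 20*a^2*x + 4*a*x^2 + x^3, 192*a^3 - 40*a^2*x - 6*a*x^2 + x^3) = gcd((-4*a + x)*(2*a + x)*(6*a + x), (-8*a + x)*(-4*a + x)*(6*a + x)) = -24*a^2 + 2*a*x + x^2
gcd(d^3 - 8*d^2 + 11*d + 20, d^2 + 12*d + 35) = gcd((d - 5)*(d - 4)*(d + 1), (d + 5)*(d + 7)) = 1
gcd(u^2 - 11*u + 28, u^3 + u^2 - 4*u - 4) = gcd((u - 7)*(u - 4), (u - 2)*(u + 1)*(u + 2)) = 1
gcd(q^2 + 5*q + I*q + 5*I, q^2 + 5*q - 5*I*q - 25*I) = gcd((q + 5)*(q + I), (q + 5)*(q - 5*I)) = q + 5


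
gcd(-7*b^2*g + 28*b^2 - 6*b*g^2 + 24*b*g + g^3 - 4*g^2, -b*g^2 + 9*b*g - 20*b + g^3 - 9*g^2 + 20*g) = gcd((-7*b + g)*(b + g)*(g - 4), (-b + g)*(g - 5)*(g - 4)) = g - 4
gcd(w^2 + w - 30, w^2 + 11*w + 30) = w + 6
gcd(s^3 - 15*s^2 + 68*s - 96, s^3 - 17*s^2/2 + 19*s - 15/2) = s - 3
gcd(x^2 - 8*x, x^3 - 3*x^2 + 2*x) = x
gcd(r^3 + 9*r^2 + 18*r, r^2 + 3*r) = r^2 + 3*r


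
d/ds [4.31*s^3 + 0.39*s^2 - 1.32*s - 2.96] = 12.93*s^2 + 0.78*s - 1.32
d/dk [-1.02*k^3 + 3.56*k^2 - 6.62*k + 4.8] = -3.06*k^2 + 7.12*k - 6.62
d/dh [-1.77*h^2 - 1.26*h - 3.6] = -3.54*h - 1.26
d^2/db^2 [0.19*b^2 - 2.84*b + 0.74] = 0.380000000000000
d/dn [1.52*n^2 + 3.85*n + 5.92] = 3.04*n + 3.85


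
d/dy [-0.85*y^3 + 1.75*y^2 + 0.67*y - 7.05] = -2.55*y^2 + 3.5*y + 0.67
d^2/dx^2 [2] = 0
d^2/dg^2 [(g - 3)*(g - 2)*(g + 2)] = 6*g - 6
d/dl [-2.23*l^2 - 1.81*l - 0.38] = -4.46*l - 1.81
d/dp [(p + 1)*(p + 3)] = 2*p + 4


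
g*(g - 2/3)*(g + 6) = g^3 + 16*g^2/3 - 4*g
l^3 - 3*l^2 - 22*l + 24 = (l - 6)*(l - 1)*(l + 4)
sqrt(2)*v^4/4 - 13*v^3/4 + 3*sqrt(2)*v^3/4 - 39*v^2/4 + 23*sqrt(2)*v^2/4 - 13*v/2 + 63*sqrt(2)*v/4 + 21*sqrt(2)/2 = (v/2 + 1/2)*(v - 7*sqrt(2)/2)*(v - 3*sqrt(2))*(sqrt(2)*v/2 + sqrt(2))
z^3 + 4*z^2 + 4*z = z*(z + 2)^2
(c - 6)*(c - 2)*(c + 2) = c^3 - 6*c^2 - 4*c + 24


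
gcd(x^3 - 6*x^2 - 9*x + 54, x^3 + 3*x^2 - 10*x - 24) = x - 3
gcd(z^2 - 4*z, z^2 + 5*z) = z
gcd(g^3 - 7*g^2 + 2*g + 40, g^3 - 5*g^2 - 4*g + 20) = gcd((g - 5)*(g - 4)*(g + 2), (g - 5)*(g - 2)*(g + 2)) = g^2 - 3*g - 10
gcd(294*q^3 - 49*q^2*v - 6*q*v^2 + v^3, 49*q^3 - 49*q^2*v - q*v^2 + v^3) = 49*q^2 - v^2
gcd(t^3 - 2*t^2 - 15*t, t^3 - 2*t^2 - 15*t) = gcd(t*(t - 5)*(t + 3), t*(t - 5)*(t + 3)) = t^3 - 2*t^2 - 15*t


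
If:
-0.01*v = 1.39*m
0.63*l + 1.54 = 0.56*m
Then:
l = -0.00639488409272582*v - 2.44444444444444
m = -0.00719424460431655*v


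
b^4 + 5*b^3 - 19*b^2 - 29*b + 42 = (b - 3)*(b - 1)*(b + 2)*(b + 7)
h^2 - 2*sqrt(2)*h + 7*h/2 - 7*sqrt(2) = (h + 7/2)*(h - 2*sqrt(2))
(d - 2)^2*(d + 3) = d^3 - d^2 - 8*d + 12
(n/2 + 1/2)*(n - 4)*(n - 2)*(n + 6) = n^4/2 + n^3/2 - 14*n^2 + 10*n + 24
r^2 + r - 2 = (r - 1)*(r + 2)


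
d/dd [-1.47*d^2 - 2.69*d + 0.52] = -2.94*d - 2.69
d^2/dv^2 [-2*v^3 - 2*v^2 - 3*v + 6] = -12*v - 4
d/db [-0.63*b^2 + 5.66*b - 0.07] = 5.66 - 1.26*b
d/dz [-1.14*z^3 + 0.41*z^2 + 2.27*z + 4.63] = -3.42*z^2 + 0.82*z + 2.27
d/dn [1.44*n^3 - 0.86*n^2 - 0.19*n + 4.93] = 4.32*n^2 - 1.72*n - 0.19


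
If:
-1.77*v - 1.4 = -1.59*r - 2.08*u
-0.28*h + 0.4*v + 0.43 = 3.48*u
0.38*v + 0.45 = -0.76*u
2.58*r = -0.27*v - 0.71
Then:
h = 1.01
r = -0.17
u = -0.08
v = -1.03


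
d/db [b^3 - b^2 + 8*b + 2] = 3*b^2 - 2*b + 8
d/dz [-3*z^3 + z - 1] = 1 - 9*z^2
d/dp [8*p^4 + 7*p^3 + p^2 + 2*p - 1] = 32*p^3 + 21*p^2 + 2*p + 2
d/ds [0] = 0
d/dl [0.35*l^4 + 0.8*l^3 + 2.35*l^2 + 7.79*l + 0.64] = 1.4*l^3 + 2.4*l^2 + 4.7*l + 7.79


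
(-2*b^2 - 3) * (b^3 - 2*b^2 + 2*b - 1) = -2*b^5 + 4*b^4 - 7*b^3 + 8*b^2 - 6*b + 3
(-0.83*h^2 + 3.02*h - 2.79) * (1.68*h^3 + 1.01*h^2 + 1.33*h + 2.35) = -1.3944*h^5 + 4.2353*h^4 - 2.7409*h^3 - 0.751799999999999*h^2 + 3.3863*h - 6.5565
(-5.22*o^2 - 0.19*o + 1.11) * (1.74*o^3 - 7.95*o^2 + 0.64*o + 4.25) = -9.0828*o^5 + 41.1684*o^4 + 0.101100000000001*o^3 - 31.1311*o^2 - 0.0971*o + 4.7175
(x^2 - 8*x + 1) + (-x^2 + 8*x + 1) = 2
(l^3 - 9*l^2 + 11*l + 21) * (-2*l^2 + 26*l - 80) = -2*l^5 + 44*l^4 - 336*l^3 + 964*l^2 - 334*l - 1680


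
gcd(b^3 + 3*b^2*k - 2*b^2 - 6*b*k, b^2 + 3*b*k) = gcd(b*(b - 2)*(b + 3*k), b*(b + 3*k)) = b^2 + 3*b*k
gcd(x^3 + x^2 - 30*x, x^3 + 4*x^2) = x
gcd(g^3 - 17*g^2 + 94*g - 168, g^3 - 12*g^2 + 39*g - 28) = g^2 - 11*g + 28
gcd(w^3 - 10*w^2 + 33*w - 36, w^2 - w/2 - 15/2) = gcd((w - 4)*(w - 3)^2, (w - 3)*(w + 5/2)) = w - 3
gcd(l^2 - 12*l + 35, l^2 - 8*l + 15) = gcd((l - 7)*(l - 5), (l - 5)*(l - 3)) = l - 5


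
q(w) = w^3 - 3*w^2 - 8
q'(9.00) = 189.00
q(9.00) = 478.00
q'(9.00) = 189.00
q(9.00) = 478.00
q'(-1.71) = 19.03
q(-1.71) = -21.77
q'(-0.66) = 5.27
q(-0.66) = -9.59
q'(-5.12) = 109.36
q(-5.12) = -220.86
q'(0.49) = -2.22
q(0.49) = -8.60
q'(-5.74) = 133.28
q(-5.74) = -295.96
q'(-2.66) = 37.19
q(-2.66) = -48.05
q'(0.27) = -1.40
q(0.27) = -8.20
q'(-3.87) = 68.15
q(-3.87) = -110.89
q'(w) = 3*w^2 - 6*w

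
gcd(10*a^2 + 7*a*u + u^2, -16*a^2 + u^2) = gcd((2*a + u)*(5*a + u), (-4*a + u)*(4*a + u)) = 1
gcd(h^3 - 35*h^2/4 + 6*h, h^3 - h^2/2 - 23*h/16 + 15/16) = h - 3/4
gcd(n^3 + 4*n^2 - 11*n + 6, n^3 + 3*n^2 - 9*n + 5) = n^2 - 2*n + 1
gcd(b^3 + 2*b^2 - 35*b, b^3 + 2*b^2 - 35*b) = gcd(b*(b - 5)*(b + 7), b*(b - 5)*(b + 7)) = b^3 + 2*b^2 - 35*b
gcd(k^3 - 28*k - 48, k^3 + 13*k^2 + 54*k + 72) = k + 4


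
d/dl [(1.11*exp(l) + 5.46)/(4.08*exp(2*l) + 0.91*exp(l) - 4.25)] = (-(1.11*exp(l) + 5.46)*(8.16*exp(l) + 0.91) + 4.5288*exp(2*l) + 1.0101*exp(l) - 4.7175)*exp(l)/(4.08*exp(2*l) + 0.91*exp(l) - 4.25)^2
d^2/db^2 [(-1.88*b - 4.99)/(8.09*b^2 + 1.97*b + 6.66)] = (-(1.88*b + 4.99)*(16.18*b + 1.97)*(32.36*b + 3.94) + (91.2552*b + 88.1454)*(8.09*b^2 + 1.97*b + 6.66))/(8.09*b^2 + 1.97*b + 6.66)^3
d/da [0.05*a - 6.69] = 0.0500000000000000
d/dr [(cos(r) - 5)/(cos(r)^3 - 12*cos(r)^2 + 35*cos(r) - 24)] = (243*cos(r) - 27*cos(2*r) + cos(3*r) - 329)*sin(r)/(2*(cos(r)^3 - 12*cos(r)^2 + 35*cos(r) - 24)^2)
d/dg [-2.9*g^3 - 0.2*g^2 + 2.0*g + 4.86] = -8.7*g^2 - 0.4*g + 2.0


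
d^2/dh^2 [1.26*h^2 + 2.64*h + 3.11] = 2.52000000000000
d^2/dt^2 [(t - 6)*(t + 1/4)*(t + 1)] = 6*t - 19/2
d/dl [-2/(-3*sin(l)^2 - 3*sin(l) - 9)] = -2*(2*sin(l) + 1)*cos(l)/(3*(sin(l)^2 + sin(l) + 3)^2)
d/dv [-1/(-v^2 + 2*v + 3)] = 2*(1 - v)/(-v^2 + 2*v + 3)^2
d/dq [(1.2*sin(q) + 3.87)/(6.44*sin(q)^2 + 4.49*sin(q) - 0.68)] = (-49.8456*sin(q) + 3.864*cos(2*q) - 22.0563)*cos(q)/(6.44*sin(q)^2 + 4.49*sin(q) - 0.68)^2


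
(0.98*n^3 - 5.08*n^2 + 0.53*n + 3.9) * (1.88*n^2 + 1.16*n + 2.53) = 1.8424*n^5 - 8.4136*n^4 - 2.417*n^3 - 4.9056*n^2 + 5.8649*n + 9.867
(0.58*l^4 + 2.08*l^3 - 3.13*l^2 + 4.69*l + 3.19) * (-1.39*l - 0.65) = -0.8062*l^5 - 3.2682*l^4 + 2.9987*l^3 - 4.4846*l^2 - 7.4826*l - 2.0735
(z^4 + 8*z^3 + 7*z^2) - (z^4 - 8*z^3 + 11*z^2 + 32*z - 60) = 16*z^3 - 4*z^2 - 32*z + 60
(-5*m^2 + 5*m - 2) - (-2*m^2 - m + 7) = -3*m^2 + 6*m - 9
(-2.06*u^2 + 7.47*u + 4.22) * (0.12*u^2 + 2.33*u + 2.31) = -0.2472*u^4 - 3.9034*u^3 + 13.1529*u^2 + 27.0883*u + 9.7482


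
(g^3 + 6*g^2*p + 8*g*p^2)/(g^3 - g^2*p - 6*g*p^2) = (-g - 4*p)/(-g + 3*p)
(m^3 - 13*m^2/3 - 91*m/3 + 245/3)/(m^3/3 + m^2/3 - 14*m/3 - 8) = (3*m^3 - 13*m^2 - 91*m + 245)/(m^3 + m^2 - 14*m - 24)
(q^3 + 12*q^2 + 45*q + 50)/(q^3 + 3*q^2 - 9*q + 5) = (q^2 + 7*q + 10)/(q^2 - 2*q + 1)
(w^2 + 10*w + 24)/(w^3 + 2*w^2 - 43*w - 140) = (w + 6)/(w^2 - 2*w - 35)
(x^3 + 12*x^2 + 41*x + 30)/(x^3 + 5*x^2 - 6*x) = (x^2 + 6*x + 5)/(x*(x - 1))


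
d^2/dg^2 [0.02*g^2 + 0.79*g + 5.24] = 0.0400000000000000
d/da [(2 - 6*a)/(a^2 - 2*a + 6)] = 2*(3*a^2 - 2*a - 16)/(a^4 - 4*a^3 + 16*a^2 - 24*a + 36)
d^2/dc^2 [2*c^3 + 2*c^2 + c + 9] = 12*c + 4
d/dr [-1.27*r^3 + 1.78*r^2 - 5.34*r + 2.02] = -3.81*r^2 + 3.56*r - 5.34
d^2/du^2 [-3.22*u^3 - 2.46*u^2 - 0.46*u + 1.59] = -19.32*u - 4.92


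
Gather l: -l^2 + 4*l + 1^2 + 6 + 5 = -l^2 + 4*l + 12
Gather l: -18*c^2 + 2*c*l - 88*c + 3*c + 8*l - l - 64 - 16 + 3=-18*c^2 - 85*c + l*(2*c + 7) - 77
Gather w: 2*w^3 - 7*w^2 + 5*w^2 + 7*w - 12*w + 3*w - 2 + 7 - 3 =2*w^3 - 2*w^2 - 2*w + 2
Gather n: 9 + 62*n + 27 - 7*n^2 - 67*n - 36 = -7*n^2 - 5*n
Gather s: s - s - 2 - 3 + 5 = 0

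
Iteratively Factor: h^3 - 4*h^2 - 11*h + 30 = (h - 5)*(h^2 + h - 6) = (h - 5)*(h + 3)*(h - 2)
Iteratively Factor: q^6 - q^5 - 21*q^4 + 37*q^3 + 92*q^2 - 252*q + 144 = (q - 1)*(q^5 - 21*q^3 + 16*q^2 + 108*q - 144) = (q - 1)*(q + 4)*(q^4 - 4*q^3 - 5*q^2 + 36*q - 36) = (q - 1)*(q + 3)*(q + 4)*(q^3 - 7*q^2 + 16*q - 12) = (q - 2)*(q - 1)*(q + 3)*(q + 4)*(q^2 - 5*q + 6) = (q - 3)*(q - 2)*(q - 1)*(q + 3)*(q + 4)*(q - 2)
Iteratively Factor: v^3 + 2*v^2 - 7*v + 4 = (v + 4)*(v^2 - 2*v + 1) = (v - 1)*(v + 4)*(v - 1)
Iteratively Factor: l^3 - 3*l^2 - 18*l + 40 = (l - 2)*(l^2 - l - 20) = (l - 5)*(l - 2)*(l + 4)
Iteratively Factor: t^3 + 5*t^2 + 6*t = (t + 2)*(t^2 + 3*t) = t*(t + 2)*(t + 3)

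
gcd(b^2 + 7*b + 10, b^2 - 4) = b + 2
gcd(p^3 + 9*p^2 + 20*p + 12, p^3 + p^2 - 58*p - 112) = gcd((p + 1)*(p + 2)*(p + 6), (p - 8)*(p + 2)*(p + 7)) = p + 2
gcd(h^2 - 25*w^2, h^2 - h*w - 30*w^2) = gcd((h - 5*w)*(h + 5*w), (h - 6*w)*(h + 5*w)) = h + 5*w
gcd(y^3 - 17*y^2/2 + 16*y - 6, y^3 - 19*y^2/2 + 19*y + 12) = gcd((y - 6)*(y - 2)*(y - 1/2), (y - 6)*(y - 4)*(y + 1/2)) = y - 6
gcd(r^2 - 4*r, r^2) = r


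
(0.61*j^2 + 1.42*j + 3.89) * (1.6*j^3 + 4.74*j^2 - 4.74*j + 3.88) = 0.976*j^5 + 5.1634*j^4 + 10.0634*j^3 + 14.0746*j^2 - 12.929*j + 15.0932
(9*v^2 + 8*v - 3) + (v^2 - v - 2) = 10*v^2 + 7*v - 5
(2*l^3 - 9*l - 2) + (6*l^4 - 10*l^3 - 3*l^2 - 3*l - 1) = 6*l^4 - 8*l^3 - 3*l^2 - 12*l - 3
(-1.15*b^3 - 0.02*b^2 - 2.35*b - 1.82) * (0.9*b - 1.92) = -1.035*b^4 + 2.19*b^3 - 2.0766*b^2 + 2.874*b + 3.4944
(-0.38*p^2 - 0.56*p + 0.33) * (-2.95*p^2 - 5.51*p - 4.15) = 1.121*p^4 + 3.7458*p^3 + 3.6891*p^2 + 0.5057*p - 1.3695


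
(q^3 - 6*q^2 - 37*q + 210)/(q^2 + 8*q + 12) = (q^2 - 12*q + 35)/(q + 2)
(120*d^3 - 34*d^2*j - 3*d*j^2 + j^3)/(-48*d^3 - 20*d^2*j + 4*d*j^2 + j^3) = (-5*d + j)/(2*d + j)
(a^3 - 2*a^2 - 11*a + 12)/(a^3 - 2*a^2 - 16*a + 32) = (a^2 + 2*a - 3)/(a^2 + 2*a - 8)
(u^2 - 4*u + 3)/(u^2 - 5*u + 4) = (u - 3)/(u - 4)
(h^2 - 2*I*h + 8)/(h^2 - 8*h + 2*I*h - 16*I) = (h - 4*I)/(h - 8)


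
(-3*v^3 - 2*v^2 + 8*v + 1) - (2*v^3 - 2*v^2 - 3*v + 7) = -5*v^3 + 11*v - 6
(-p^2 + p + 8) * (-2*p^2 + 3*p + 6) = 2*p^4 - 5*p^3 - 19*p^2 + 30*p + 48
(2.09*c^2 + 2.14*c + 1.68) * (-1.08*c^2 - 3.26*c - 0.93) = -2.2572*c^4 - 9.1246*c^3 - 10.7345*c^2 - 7.467*c - 1.5624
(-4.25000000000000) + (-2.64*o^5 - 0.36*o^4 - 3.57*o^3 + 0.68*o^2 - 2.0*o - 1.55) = -2.64*o^5 - 0.36*o^4 - 3.57*o^3 + 0.68*o^2 - 2.0*o - 5.8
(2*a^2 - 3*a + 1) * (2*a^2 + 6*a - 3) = 4*a^4 + 6*a^3 - 22*a^2 + 15*a - 3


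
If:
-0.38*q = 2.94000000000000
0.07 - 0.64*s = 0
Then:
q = -7.74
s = 0.11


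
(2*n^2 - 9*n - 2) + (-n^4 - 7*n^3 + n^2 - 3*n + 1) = -n^4 - 7*n^3 + 3*n^2 - 12*n - 1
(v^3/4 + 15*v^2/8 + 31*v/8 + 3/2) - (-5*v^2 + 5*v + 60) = v^3/4 + 55*v^2/8 - 9*v/8 - 117/2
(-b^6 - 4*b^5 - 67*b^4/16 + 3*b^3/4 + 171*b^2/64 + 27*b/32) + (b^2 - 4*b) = -b^6 - 4*b^5 - 67*b^4/16 + 3*b^3/4 + 235*b^2/64 - 101*b/32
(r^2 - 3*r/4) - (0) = r^2 - 3*r/4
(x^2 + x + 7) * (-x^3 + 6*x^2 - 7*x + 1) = -x^5 + 5*x^4 - 8*x^3 + 36*x^2 - 48*x + 7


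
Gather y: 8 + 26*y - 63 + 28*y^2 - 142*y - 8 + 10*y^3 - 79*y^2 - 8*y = 10*y^3 - 51*y^2 - 124*y - 63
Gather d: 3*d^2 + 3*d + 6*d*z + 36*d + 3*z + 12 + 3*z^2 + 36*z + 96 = 3*d^2 + d*(6*z + 39) + 3*z^2 + 39*z + 108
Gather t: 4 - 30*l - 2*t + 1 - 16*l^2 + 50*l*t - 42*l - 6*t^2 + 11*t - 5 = -16*l^2 - 72*l - 6*t^2 + t*(50*l + 9)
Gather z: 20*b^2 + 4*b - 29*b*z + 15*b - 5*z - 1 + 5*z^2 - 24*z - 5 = 20*b^2 + 19*b + 5*z^2 + z*(-29*b - 29) - 6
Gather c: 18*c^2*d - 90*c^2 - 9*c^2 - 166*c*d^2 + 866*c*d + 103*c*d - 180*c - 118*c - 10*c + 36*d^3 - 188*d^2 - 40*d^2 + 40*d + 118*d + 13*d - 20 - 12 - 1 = c^2*(18*d - 99) + c*(-166*d^2 + 969*d - 308) + 36*d^3 - 228*d^2 + 171*d - 33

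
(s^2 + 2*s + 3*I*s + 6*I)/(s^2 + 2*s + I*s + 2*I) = (s + 3*I)/(s + I)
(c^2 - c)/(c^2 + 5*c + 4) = c*(c - 1)/(c^2 + 5*c + 4)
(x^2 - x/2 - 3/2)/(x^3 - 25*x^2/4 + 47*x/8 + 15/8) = 4*(x + 1)/(4*x^2 - 19*x - 5)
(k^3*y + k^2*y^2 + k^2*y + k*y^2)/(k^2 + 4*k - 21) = k*y*(k^2 + k*y + k + y)/(k^2 + 4*k - 21)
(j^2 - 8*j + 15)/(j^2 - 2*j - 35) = (-j^2 + 8*j - 15)/(-j^2 + 2*j + 35)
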